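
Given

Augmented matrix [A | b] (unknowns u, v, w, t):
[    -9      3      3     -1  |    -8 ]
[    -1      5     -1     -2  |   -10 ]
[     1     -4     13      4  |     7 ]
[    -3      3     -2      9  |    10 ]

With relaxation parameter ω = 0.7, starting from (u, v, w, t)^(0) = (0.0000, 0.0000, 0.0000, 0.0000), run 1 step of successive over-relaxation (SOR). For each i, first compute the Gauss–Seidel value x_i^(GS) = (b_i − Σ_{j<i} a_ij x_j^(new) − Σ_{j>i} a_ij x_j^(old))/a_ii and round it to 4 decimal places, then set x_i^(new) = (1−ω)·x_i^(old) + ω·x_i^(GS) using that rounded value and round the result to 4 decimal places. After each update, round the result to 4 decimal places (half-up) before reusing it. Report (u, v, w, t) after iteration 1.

(0.6222, -1.3129, 0.0606, 1.2387)

Iteration 1:
  u: GS value = (-8 - (3)·0.0000 - (3)·0.0000 - (-1)·0.0000) / (-9) = 0.8889;  u ← (1−ω)·0.0000 + ω·0.8889 = 0.6222
  v: GS value = (-10 - (-1)·0.6222 - (-1)·0.0000 - (-2)·0.0000) / (5) = -1.8756;  v ← (1−ω)·0.0000 + ω·-1.8756 = -1.3129
  w: GS value = (7 - (1)·0.6222 - (-4)·-1.3129 - (4)·0.0000) / (13) = 0.0866;  w ← (1−ω)·0.0000 + ω·0.0866 = 0.0606
  t: GS value = (10 - (-3)·0.6222 - (3)·-1.3129 - (-2)·0.0606) / (9) = 1.7696;  t ← (1−ω)·0.0000 + ω·1.7696 = 1.2387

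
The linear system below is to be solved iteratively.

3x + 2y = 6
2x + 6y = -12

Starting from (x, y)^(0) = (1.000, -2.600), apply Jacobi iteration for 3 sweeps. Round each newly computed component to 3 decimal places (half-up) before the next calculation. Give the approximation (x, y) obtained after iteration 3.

Iteration 1:
  x = (6 - (2)·-2.600) / (3) = 3.733
  y = (-12 - (2)·1.000) / (6) = -2.333
Iteration 2:
  x = (6 - (2)·-2.333) / (3) = 3.555
  y = (-12 - (2)·3.733) / (6) = -3.244
Iteration 3:
  x = (6 - (2)·-3.244) / (3) = 4.163
  y = (-12 - (2)·3.555) / (6) = -3.185

(4.163, -3.185)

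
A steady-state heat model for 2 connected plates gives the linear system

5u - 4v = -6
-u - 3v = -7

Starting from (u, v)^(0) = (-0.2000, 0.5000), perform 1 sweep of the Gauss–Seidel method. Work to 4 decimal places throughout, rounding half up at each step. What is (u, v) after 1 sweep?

Iteration 1:
  u = (-6 - (-4)·0.5000) / (5) = -0.8000
  v = (-7 - (-1)·-0.8000) / (-3) = 2.6000

(-0.8000, 2.6000)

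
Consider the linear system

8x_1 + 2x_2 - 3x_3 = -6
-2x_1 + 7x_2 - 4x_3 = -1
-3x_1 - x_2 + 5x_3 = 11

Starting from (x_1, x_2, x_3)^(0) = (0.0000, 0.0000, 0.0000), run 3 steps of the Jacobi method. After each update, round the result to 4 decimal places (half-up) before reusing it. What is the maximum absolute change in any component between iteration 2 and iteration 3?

Iteration 1:
  x_1 = (-6 - (2)·0.0000 - (-3)·0.0000) / (8) = -0.7500
  x_2 = (-1 - (-2)·0.0000 - (-4)·0.0000) / (7) = -0.1429
  x_3 = (11 - (-3)·0.0000 - (-1)·0.0000) / (5) = 2.2000
Iteration 2:
  x_1 = (-6 - (2)·-0.1429 - (-3)·2.2000) / (8) = 0.1107
  x_2 = (-1 - (-2)·-0.7500 - (-4)·2.2000) / (7) = 0.9000
  x_3 = (11 - (-3)·-0.7500 - (-1)·-0.1429) / (5) = 1.7214
Iteration 3:
  x_1 = (-6 - (2)·0.9000 - (-3)·1.7214) / (8) = -0.3295
  x_2 = (-1 - (-2)·0.1107 - (-4)·1.7214) / (7) = 0.8724
  x_3 = (11 - (-3)·0.1107 - (-1)·0.9000) / (5) = 2.4464
Change: (-0.4402, -0.0276, 0.7250) → max |·| = 0.7250

0.7250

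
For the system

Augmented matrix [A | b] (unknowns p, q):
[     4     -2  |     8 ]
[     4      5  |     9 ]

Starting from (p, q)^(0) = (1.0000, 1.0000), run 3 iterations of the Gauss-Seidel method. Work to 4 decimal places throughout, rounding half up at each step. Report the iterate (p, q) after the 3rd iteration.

Iteration 1:
  p = (8 - (-2)·1.0000) / (4) = 2.5000
  q = (9 - (4)·2.5000) / (5) = -0.2000
Iteration 2:
  p = (8 - (-2)·-0.2000) / (4) = 1.9000
  q = (9 - (4)·1.9000) / (5) = 0.2800
Iteration 3:
  p = (8 - (-2)·0.2800) / (4) = 2.1400
  q = (9 - (4)·2.1400) / (5) = 0.0880

(2.1400, 0.0880)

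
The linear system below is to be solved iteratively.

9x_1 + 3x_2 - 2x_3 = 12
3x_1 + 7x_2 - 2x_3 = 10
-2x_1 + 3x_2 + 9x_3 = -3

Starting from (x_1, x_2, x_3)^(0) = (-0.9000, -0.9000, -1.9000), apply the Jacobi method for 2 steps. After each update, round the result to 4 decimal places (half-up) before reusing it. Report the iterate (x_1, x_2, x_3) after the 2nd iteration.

Iteration 1:
  x_1 = (12 - (3)·-0.9000 - (-2)·-1.9000) / (9) = 1.2111
  x_2 = (10 - (3)·-0.9000 - (-2)·-1.9000) / (7) = 1.2714
  x_3 = (-3 - (-2)·-0.9000 - (3)·-0.9000) / (9) = -0.2333
Iteration 2:
  x_1 = (12 - (3)·1.2714 - (-2)·-0.2333) / (9) = 0.8577
  x_2 = (10 - (3)·1.2111 - (-2)·-0.2333) / (7) = 0.8429
  x_3 = (-3 - (-2)·1.2111 - (3)·1.2714) / (9) = -0.4880

(0.8577, 0.8429, -0.4880)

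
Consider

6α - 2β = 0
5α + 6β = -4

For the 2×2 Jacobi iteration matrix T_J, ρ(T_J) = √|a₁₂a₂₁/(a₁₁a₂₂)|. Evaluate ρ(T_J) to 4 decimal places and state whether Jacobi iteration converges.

0.5270

a₁₂a₂₁/(a₁₁a₂₂) = (-2)·(5) / ((6)·(6)) = -0.277778
ρ = √|-0.277778| = √0.277778 = 0.5270
ρ < 1, so Jacobi converges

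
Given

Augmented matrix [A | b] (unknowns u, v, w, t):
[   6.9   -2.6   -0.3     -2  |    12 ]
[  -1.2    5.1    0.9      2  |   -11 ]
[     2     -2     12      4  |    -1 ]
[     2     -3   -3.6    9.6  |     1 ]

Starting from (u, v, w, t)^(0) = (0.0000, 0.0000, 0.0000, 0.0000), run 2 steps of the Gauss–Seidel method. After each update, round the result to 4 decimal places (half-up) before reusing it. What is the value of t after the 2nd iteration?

-0.5416

Iteration 1:
  u = (12 - (-2.6)·0.0000 - (-0.3)·0.0000 - (-2)·0.0000) / (6.9) = 1.7391
  v = (-11 - (-1.2)·1.7391 - (0.9)·0.0000 - (2)·0.0000) / (5.1) = -1.7477
  w = (-1 - (2)·1.7391 - (-2)·-1.7477 - (4)·0.0000) / (12) = -0.6645
  t = (1 - (2)·1.7391 - (-3)·-1.7477 - (-3.6)·-0.6645) / (9.6) = -1.0535
Iteration 2:
  u = (12 - (-2.6)·-1.7477 - (-0.3)·-0.6645 - (-2)·-1.0535) / (6.9) = 0.7463
  v = (-11 - (-1.2)·0.7463 - (0.9)·-0.6645 - (2)·-1.0535) / (5.1) = -1.4509
  w = (-1 - (2)·0.7463 - (-2)·-1.4509 - (4)·-1.0535) / (12) = -0.0984
  t = (1 - (2)·0.7463 - (-3)·-1.4509 - (-3.6)·-0.0984) / (9.6) = -0.5416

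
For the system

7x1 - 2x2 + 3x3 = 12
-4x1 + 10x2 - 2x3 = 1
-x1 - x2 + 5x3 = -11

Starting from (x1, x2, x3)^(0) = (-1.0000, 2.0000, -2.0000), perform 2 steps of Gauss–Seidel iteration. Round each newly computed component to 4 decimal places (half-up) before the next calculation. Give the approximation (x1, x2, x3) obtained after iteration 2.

(2.5792, 0.8557, -1.5130)

Iteration 1:
  x1 = (12 - (-2)·2.0000 - (3)·-2.0000) / (7) = 3.1429
  x2 = (1 - (-4)·3.1429 - (-2)·-2.0000) / (10) = 0.9572
  x3 = (-11 - (-1)·3.1429 - (-1)·0.9572) / (5) = -1.3800
Iteration 2:
  x1 = (12 - (-2)·0.9572 - (3)·-1.3800) / (7) = 2.5792
  x2 = (1 - (-4)·2.5792 - (-2)·-1.3800) / (10) = 0.8557
  x3 = (-11 - (-1)·2.5792 - (-1)·0.8557) / (5) = -1.5130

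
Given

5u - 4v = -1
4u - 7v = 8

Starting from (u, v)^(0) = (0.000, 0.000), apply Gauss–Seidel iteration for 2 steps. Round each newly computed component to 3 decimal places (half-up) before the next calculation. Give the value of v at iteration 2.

Iteration 1:
  u = (-1 - (-4)·0.000) / (5) = -0.200
  v = (8 - (4)·-0.200) / (-7) = -1.257
Iteration 2:
  u = (-1 - (-4)·-1.257) / (5) = -1.206
  v = (8 - (4)·-1.206) / (-7) = -1.832

-1.832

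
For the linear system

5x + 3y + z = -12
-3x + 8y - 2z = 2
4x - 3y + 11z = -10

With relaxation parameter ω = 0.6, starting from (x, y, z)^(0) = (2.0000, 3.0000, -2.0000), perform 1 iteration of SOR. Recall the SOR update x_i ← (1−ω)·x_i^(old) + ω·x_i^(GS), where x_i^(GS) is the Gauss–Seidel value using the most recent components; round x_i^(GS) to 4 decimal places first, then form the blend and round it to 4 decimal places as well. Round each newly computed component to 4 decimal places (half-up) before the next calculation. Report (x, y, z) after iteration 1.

Iteration 1:
  x: GS value = (-12 - (3)·3.0000 - (1)·-2.0000) / (5) = -3.8000;  x ← (1−ω)·2.0000 + ω·-3.8000 = -1.4800
  y: GS value = (2 - (-3)·-1.4800 - (-2)·-2.0000) / (8) = -0.8050;  y ← (1−ω)·3.0000 + ω·-0.8050 = 0.7170
  z: GS value = (-10 - (4)·-1.4800 - (-3)·0.7170) / (11) = -0.1754;  z ← (1−ω)·-2.0000 + ω·-0.1754 = -0.9052

(-1.4800, 0.7170, -0.9052)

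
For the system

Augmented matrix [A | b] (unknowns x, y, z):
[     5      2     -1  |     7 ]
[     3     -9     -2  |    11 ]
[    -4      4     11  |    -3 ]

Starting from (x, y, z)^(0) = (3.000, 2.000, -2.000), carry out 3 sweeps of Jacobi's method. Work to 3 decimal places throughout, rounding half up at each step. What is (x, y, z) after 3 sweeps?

Iteration 1:
  x = (7 - (2)·2.000 - (-1)·-2.000) / (5) = 0.200
  y = (11 - (3)·3.000 - (-2)·-2.000) / (-9) = 0.222
  z = (-3 - (-4)·3.000 - (4)·2.000) / (11) = 0.091
Iteration 2:
  x = (7 - (2)·0.222 - (-1)·0.091) / (5) = 1.329
  y = (11 - (3)·0.200 - (-2)·0.091) / (-9) = -1.176
  z = (-3 - (-4)·0.200 - (4)·0.222) / (11) = -0.281
Iteration 3:
  x = (7 - (2)·-1.176 - (-1)·-0.281) / (5) = 1.814
  y = (11 - (3)·1.329 - (-2)·-0.281) / (-9) = -0.717
  z = (-3 - (-4)·1.329 - (4)·-1.176) / (11) = 0.638

(1.814, -0.717, 0.638)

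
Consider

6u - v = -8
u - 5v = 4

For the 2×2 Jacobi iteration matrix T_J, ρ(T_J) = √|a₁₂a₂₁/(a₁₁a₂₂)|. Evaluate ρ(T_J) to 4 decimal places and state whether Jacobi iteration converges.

0.1826

a₁₂a₂₁/(a₁₁a₂₂) = (-1)·(1) / ((6)·(-5)) = 0.033333
ρ = √|0.033333| = √0.033333 = 0.1826
ρ < 1, so Jacobi converges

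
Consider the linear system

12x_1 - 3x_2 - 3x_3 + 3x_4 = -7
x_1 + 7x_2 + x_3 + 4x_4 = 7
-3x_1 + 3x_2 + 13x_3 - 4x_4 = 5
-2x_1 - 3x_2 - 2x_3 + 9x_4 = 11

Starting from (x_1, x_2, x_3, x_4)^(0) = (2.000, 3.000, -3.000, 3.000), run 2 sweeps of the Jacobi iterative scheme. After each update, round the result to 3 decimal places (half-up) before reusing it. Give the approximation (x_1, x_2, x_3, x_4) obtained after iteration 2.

(-0.957, -0.106, 0.824, 0.975)

Iteration 1:
  x_1 = (-7 - (-3)·3.000 - (-3)·-3.000 - (3)·3.000) / (12) = -1.333
  x_2 = (7 - (1)·2.000 - (1)·-3.000 - (4)·3.000) / (7) = -0.571
  x_3 = (5 - (-3)·2.000 - (3)·3.000 - (-4)·3.000) / (13) = 1.077
  x_4 = (11 - (-2)·2.000 - (-3)·3.000 - (-2)·-3.000) / (9) = 2.000
Iteration 2:
  x_1 = (-7 - (-3)·-0.571 - (-3)·1.077 - (3)·2.000) / (12) = -0.957
  x_2 = (7 - (1)·-1.333 - (1)·1.077 - (4)·2.000) / (7) = -0.106
  x_3 = (5 - (-3)·-1.333 - (3)·-0.571 - (-4)·2.000) / (13) = 0.824
  x_4 = (11 - (-2)·-1.333 - (-3)·-0.571 - (-2)·1.077) / (9) = 0.975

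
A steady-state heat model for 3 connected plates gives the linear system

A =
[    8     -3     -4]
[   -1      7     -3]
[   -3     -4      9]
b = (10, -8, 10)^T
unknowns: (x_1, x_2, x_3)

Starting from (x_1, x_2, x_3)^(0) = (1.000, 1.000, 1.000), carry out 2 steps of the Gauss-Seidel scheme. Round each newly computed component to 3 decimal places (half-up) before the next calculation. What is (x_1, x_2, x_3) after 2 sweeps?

(1.914, -0.168, 1.674)

Iteration 1:
  x_1 = (10 - (-3)·1.000 - (-4)·1.000) / (8) = 2.125
  x_2 = (-8 - (-1)·2.125 - (-3)·1.000) / (7) = -0.411
  x_3 = (10 - (-3)·2.125 - (-4)·-0.411) / (9) = 1.637
Iteration 2:
  x_1 = (10 - (-3)·-0.411 - (-4)·1.637) / (8) = 1.914
  x_2 = (-8 - (-1)·1.914 - (-3)·1.637) / (7) = -0.168
  x_3 = (10 - (-3)·1.914 - (-4)·-0.168) / (9) = 1.674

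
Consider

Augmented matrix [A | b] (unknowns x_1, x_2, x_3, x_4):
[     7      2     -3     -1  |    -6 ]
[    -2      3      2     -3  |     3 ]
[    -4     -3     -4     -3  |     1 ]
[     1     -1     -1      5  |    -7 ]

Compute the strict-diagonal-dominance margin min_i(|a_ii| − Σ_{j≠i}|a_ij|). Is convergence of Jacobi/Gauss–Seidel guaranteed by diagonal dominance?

-6

row 1: |7| − (2+3+1) = 1
row 2: |3| − (2+2+3) = -4
row 3: |-4| − (4+3+3) = -6
row 4: |5| − (1+1+1) = 2
minimum over rows = -6 → not strictly diagonally dominant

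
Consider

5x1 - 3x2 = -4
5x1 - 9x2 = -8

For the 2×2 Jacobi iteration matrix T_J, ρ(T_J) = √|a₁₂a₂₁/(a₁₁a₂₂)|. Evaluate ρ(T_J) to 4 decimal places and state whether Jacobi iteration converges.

0.5774

a₁₂a₂₁/(a₁₁a₂₂) = (-3)·(5) / ((5)·(-9)) = 0.333333
ρ = √|0.333333| = √0.333333 = 0.5774
ρ < 1, so Jacobi converges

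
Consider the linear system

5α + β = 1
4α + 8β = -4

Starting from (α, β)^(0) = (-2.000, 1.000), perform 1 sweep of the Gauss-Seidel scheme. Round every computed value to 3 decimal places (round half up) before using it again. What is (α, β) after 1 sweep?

Iteration 1:
  α = (1 - (1)·1.000) / (5) = 0.000
  β = (-4 - (4)·0.000) / (8) = -0.500

(0.000, -0.500)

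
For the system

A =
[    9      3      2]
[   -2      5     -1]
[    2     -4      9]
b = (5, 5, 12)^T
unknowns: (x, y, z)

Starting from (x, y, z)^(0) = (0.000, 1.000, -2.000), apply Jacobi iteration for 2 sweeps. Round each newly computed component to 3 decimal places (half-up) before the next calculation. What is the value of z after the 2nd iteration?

Iteration 1:
  x = (5 - (3)·1.000 - (2)·-2.000) / (9) = 0.667
  y = (5 - (-2)·0.000 - (-1)·-2.000) / (5) = 0.600
  z = (12 - (2)·0.000 - (-4)·1.000) / (9) = 1.778
Iteration 2:
  x = (5 - (3)·0.600 - (2)·1.778) / (9) = -0.040
  y = (5 - (-2)·0.667 - (-1)·1.778) / (5) = 1.622
  z = (12 - (2)·0.667 - (-4)·0.600) / (9) = 1.452

1.452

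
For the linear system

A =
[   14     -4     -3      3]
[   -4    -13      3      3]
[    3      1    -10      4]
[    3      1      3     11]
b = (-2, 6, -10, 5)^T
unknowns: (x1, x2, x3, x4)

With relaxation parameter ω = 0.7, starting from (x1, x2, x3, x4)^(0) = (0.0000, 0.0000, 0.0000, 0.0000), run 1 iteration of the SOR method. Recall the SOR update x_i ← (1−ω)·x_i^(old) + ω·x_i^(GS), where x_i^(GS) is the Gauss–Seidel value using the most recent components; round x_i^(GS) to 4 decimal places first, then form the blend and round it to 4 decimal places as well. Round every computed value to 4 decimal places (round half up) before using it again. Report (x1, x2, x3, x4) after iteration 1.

(-0.1000, -0.3016, 0.6579, 0.2309)

Iteration 1:
  x1: GS value = (-2 - (-4)·0.0000 - (-3)·0.0000 - (3)·0.0000) / (14) = -0.1429;  x1 ← (1−ω)·0.0000 + ω·-0.1429 = -0.1000
  x2: GS value = (6 - (-4)·-0.1000 - (3)·0.0000 - (3)·0.0000) / (-13) = -0.4308;  x2 ← (1−ω)·0.0000 + ω·-0.4308 = -0.3016
  x3: GS value = (-10 - (3)·-0.1000 - (1)·-0.3016 - (4)·0.0000) / (-10) = 0.9398;  x3 ← (1−ω)·0.0000 + ω·0.9398 = 0.6579
  x4: GS value = (5 - (3)·-0.1000 - (1)·-0.3016 - (3)·0.6579) / (11) = 0.3298;  x4 ← (1−ω)·0.0000 + ω·0.3298 = 0.2309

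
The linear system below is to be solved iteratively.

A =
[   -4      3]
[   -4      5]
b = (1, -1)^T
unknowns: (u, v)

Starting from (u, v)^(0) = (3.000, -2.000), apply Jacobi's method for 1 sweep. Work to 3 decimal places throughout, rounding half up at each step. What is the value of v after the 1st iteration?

Iteration 1:
  u = (1 - (3)·-2.000) / (-4) = -1.750
  v = (-1 - (-4)·3.000) / (5) = 2.200

2.200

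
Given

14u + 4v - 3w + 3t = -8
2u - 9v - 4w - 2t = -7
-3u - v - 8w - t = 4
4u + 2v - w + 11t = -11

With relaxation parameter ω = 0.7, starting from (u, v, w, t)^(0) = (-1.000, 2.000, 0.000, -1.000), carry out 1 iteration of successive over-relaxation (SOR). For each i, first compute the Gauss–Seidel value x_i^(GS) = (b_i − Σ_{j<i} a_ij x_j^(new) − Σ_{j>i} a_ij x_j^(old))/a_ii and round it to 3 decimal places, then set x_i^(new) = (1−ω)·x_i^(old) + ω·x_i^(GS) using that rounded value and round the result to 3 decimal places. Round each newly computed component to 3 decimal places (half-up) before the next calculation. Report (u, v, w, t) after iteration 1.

(-0.950, 1.152, -0.114, -0.912)

Iteration 1:
  u: GS value = (-8 - (4)·2.000 - (-3)·0.000 - (3)·-1.000) / (14) = -0.929;  u ← (1−ω)·-1.000 + ω·-0.929 = -0.950
  v: GS value = (-7 - (2)·-0.950 - (-4)·0.000 - (-2)·-1.000) / (-9) = 0.789;  v ← (1−ω)·2.000 + ω·0.789 = 1.152
  w: GS value = (4 - (-3)·-0.950 - (-1)·1.152 - (-1)·-1.000) / (-8) = -0.163;  w ← (1−ω)·0.000 + ω·-0.163 = -0.114
  t: GS value = (-11 - (4)·-0.950 - (2)·1.152 - (-1)·-0.114) / (11) = -0.874;  t ← (1−ω)·-1.000 + ω·-0.874 = -0.912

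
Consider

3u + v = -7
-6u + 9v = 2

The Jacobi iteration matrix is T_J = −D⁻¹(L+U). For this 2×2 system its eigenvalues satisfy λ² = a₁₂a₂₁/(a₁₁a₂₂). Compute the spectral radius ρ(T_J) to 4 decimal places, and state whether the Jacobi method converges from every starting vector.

a₁₂a₂₁/(a₁₁a₂₂) = (1)·(-6) / ((3)·(9)) = -0.222222
ρ = √|-0.222222| = √0.222222 = 0.4714
ρ < 1, so Jacobi converges

0.4714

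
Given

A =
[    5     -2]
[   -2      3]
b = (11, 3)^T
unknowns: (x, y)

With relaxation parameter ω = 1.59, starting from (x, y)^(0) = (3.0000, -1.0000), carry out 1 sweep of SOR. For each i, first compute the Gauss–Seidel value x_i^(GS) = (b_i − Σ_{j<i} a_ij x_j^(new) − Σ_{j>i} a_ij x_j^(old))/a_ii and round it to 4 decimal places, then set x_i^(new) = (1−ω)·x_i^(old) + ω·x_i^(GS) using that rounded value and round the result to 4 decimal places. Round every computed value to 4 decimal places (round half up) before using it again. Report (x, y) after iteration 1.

Iteration 1:
  x: GS value = (11 - (-2)·-1.0000) / (5) = 1.8000;  x ← (1−ω)·3.0000 + ω·1.8000 = 1.0920
  y: GS value = (3 - (-2)·1.0920) / (3) = 1.7280;  y ← (1−ω)·-1.0000 + ω·1.7280 = 3.3375

(1.0920, 3.3375)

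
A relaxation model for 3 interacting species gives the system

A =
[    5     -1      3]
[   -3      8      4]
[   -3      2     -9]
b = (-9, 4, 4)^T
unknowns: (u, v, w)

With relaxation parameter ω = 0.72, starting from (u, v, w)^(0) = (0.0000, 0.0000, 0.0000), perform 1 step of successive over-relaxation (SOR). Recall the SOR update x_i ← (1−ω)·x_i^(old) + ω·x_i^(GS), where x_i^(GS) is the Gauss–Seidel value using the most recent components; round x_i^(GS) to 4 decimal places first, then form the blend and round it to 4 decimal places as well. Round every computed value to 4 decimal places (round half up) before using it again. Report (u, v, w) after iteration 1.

(-1.2960, 0.0101, -0.0073)

Iteration 1:
  u: GS value = (-9 - (-1)·0.0000 - (3)·0.0000) / (5) = -1.8000;  u ← (1−ω)·0.0000 + ω·-1.8000 = -1.2960
  v: GS value = (4 - (-3)·-1.2960 - (4)·0.0000) / (8) = 0.0140;  v ← (1−ω)·0.0000 + ω·0.0140 = 0.0101
  w: GS value = (4 - (-3)·-1.2960 - (2)·0.0101) / (-9) = -0.0102;  w ← (1−ω)·0.0000 + ω·-0.0102 = -0.0073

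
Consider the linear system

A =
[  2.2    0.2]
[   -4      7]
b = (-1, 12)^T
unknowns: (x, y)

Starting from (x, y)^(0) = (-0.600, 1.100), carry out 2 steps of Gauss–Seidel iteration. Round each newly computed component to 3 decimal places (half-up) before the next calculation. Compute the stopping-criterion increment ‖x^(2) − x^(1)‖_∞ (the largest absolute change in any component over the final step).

Iteration 1:
  x = (-1 - (0.2)·1.100) / (2.2) = -0.555
  y = (12 - (-4)·-0.555) / (7) = 1.397
Iteration 2:
  x = (-1 - (0.2)·1.397) / (2.2) = -0.582
  y = (12 - (-4)·-0.582) / (7) = 1.382
Change: (-0.027, -0.015) → max |·| = 0.027

0.027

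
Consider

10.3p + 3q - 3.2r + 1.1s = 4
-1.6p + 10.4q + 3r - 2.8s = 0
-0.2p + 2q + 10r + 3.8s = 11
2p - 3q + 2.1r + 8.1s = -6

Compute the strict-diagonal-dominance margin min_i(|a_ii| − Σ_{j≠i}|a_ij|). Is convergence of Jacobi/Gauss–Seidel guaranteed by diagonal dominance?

1

row 1: |10.3| − (3+3.2+1.1) = 3
row 2: |10.4| − (1.6+3+2.8) = 3
row 3: |10| − (0.2+2+3.8) = 4
row 4: |8.1| − (2+3+2.1) = 1
minimum over rows = 1 → strictly diagonally dominant (convergence guaranteed)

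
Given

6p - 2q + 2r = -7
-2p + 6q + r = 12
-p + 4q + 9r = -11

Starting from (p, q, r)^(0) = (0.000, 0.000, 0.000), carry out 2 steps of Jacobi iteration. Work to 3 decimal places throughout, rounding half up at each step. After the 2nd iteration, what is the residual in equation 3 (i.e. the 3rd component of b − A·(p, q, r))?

Iteration 1:
  p = (-7 - (-2)·0.000 - (2)·0.000) / (6) = -1.167
  q = (12 - (-2)·0.000 - (1)·0.000) / (6) = 2.000
  r = (-11 - (-1)·0.000 - (4)·0.000) / (9) = -1.222
Iteration 2:
  p = (-7 - (-2)·2.000 - (2)·-1.222) / (6) = -0.093
  q = (12 - (-2)·-1.167 - (1)·-1.222) / (6) = 1.815
  r = (-11 - (-1)·-1.167 - (4)·2.000) / (9) = -2.241
Residual b − A·x = (1.670, 3.165, 1.816)

1.816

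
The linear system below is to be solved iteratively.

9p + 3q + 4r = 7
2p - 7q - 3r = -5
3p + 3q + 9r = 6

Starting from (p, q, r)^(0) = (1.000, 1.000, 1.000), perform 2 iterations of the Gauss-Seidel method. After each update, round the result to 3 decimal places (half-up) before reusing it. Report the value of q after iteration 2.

Iteration 1:
  p = (7 - (3)·1.000 - (4)·1.000) / (9) = 0.000
  q = (-5 - (2)·0.000 - (-3)·1.000) / (-7) = 0.286
  r = (6 - (3)·0.000 - (3)·0.286) / (9) = 0.571
Iteration 2:
  p = (7 - (3)·0.286 - (4)·0.571) / (9) = 0.429
  q = (-5 - (2)·0.429 - (-3)·0.571) / (-7) = 0.592
  r = (6 - (3)·0.429 - (3)·0.592) / (9) = 0.326

0.592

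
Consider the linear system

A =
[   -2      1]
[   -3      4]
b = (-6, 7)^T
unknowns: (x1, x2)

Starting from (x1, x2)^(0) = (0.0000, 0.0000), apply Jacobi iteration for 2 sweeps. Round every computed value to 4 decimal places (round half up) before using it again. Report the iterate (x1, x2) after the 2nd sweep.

(3.8750, 4.0000)

Iteration 1:
  x1 = (-6 - (1)·0.0000) / (-2) = 3.0000
  x2 = (7 - (-3)·0.0000) / (4) = 1.7500
Iteration 2:
  x1 = (-6 - (1)·1.7500) / (-2) = 3.8750
  x2 = (7 - (-3)·3.0000) / (4) = 4.0000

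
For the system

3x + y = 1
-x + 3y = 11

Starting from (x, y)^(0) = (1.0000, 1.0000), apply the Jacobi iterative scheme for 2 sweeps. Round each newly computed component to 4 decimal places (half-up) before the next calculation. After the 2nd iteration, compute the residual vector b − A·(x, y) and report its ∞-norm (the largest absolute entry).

1.0001

Iteration 1:
  x = (1 - (1)·1.0000) / (3) = 0.0000
  y = (11 - (-1)·1.0000) / (3) = 4.0000
Iteration 2:
  x = (1 - (1)·4.0000) / (3) = -1.0000
  y = (11 - (-1)·0.0000) / (3) = 3.6667
Residual b − A·x = (0.3333, -1.0001); ∞-norm = 1.0001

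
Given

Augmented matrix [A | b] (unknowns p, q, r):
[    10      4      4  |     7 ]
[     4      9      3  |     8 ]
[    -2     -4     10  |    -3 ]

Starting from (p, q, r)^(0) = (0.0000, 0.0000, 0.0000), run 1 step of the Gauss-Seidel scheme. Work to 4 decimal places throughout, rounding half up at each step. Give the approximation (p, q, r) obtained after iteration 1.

(0.7000, 0.5778, 0.0711)

Iteration 1:
  p = (7 - (4)·0.0000 - (4)·0.0000) / (10) = 0.7000
  q = (8 - (4)·0.7000 - (3)·0.0000) / (9) = 0.5778
  r = (-3 - (-2)·0.7000 - (-4)·0.5778) / (10) = 0.0711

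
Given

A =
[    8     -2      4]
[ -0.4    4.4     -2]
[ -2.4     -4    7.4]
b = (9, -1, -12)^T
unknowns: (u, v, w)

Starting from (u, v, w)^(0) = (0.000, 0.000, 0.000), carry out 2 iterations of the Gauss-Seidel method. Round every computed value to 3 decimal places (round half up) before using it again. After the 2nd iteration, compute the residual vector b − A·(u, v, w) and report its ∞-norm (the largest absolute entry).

0.730

Iteration 1:
  u = (9 - (-2)·0.000 - (4)·0.000) / (8) = 1.125
  v = (-1 - (-0.4)·1.125 - (-2)·0.000) / (4.4) = -0.125
  w = (-12 - (-2.4)·1.125 - (-4)·-0.125) / (7.4) = -1.324
Iteration 2:
  u = (9 - (-2)·-0.125 - (4)·-1.324) / (8) = 1.756
  v = (-1 - (-0.4)·1.756 - (-2)·-1.324) / (4.4) = -0.669
  w = (-12 - (-2.4)·1.756 - (-4)·-0.669) / (7.4) = -1.414
Residual b − A·x = (-0.730, -0.182, 0.002); ∞-norm = 0.730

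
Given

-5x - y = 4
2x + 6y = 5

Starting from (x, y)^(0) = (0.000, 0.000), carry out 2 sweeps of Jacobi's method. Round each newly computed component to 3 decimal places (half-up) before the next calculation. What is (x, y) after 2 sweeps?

(-0.967, 1.100)

Iteration 1:
  x = (4 - (-1)·0.000) / (-5) = -0.800
  y = (5 - (2)·0.000) / (6) = 0.833
Iteration 2:
  x = (4 - (-1)·0.833) / (-5) = -0.967
  y = (5 - (2)·-0.800) / (6) = 1.100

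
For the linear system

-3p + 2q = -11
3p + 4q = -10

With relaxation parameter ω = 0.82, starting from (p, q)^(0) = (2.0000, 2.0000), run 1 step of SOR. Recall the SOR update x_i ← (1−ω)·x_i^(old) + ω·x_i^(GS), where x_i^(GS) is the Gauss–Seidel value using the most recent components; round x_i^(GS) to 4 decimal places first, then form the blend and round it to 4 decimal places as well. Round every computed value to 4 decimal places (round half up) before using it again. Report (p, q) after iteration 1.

Iteration 1:
  p: GS value = (-11 - (2)·2.0000) / (-3) = 5.0000;  p ← (1−ω)·2.0000 + ω·5.0000 = 4.4600
  q: GS value = (-10 - (3)·4.4600) / (4) = -5.8450;  q ← (1−ω)·2.0000 + ω·-5.8450 = -4.4329

(4.4600, -4.4329)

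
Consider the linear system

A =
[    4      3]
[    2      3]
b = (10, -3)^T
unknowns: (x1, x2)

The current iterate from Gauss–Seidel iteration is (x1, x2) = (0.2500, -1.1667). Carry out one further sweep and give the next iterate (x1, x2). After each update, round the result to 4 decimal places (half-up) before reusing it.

One sweep:
  x1 = (10 - (3)·-1.1667) / (4) = 3.3750
  x2 = (-3 - (2)·3.3750) / (3) = -3.2500

(3.3750, -3.2500)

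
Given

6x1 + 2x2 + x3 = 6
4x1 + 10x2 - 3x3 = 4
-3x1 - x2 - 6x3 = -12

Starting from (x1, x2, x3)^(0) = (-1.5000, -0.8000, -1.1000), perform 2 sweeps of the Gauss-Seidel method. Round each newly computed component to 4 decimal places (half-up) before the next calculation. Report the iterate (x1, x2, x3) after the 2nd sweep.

Iteration 1:
  x1 = (6 - (2)·-0.8000 - (1)·-1.1000) / (6) = 1.4500
  x2 = (4 - (4)·1.4500 - (-3)·-1.1000) / (10) = -0.5100
  x3 = (-12 - (-3)·1.4500 - (-1)·-0.5100) / (-6) = 1.3600
Iteration 2:
  x1 = (6 - (2)·-0.5100 - (1)·1.3600) / (6) = 0.9433
  x2 = (4 - (4)·0.9433 - (-3)·1.3600) / (10) = 0.4307
  x3 = (-12 - (-3)·0.9433 - (-1)·0.4307) / (-6) = 1.4566

(0.9433, 0.4307, 1.4566)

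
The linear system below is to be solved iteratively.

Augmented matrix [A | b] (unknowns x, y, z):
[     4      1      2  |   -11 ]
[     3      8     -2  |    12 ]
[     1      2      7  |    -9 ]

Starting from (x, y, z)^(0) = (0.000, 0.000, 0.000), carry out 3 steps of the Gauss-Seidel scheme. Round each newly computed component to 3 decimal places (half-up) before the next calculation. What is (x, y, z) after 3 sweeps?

(-2.512, 2.065, -1.517)

Iteration 1:
  x = (-11 - (1)·0.000 - (2)·0.000) / (4) = -2.750
  y = (12 - (3)·-2.750 - (-2)·0.000) / (8) = 2.531
  z = (-9 - (1)·-2.750 - (2)·2.531) / (7) = -1.616
Iteration 2:
  x = (-11 - (1)·2.531 - (2)·-1.616) / (4) = -2.575
  y = (12 - (3)·-2.575 - (-2)·-1.616) / (8) = 2.062
  z = (-9 - (1)·-2.575 - (2)·2.062) / (7) = -1.507
Iteration 3:
  x = (-11 - (1)·2.062 - (2)·-1.507) / (4) = -2.512
  y = (12 - (3)·-2.512 - (-2)·-1.507) / (8) = 2.065
  z = (-9 - (1)·-2.512 - (2)·2.065) / (7) = -1.517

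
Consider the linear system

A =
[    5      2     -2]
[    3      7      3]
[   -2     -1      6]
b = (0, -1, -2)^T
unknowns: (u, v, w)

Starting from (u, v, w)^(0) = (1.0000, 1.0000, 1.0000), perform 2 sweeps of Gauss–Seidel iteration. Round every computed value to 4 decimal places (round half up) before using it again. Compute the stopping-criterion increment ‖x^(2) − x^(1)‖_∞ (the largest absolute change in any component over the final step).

0.5878

Iteration 1:
  u = (0 - (2)·1.0000 - (-2)·1.0000) / (5) = 0.0000
  v = (-1 - (3)·0.0000 - (3)·1.0000) / (7) = -0.5714
  w = (-2 - (-2)·0.0000 - (-1)·-0.5714) / (6) = -0.4286
Iteration 2:
  u = (0 - (2)·-0.5714 - (-2)·-0.4286) / (5) = 0.0571
  v = (-1 - (3)·0.0571 - (3)·-0.4286) / (7) = 0.0164
  w = (-2 - (-2)·0.0571 - (-1)·0.0164) / (6) = -0.3116
Change: (0.0571, 0.5878, 0.1170) → max |·| = 0.5878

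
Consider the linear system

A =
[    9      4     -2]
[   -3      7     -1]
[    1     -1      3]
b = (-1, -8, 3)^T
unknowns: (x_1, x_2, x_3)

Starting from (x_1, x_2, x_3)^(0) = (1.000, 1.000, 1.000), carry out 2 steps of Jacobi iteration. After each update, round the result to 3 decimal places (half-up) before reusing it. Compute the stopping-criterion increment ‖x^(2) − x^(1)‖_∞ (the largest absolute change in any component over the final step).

Iteration 1:
  x_1 = (-1 - (4)·1.000 - (-2)·1.000) / (9) = -0.333
  x_2 = (-8 - (-3)·1.000 - (-1)·1.000) / (7) = -0.571
  x_3 = (3 - (1)·1.000 - (-1)·1.000) / (3) = 1.000
Iteration 2:
  x_1 = (-1 - (4)·-0.571 - (-2)·1.000) / (9) = 0.365
  x_2 = (-8 - (-3)·-0.333 - (-1)·1.000) / (7) = -1.143
  x_3 = (3 - (1)·-0.333 - (-1)·-0.571) / (3) = 0.921
Change: (0.698, -0.572, -0.079) → max |·| = 0.698

0.698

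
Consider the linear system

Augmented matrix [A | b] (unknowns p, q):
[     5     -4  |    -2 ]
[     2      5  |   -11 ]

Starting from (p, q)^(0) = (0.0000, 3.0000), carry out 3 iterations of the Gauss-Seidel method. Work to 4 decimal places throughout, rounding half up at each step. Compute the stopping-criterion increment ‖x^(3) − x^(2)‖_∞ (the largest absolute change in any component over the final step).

1.5360

Iteration 1:
  p = (-2 - (-4)·3.0000) / (5) = 2.0000
  q = (-11 - (2)·2.0000) / (5) = -3.0000
Iteration 2:
  p = (-2 - (-4)·-3.0000) / (5) = -2.8000
  q = (-11 - (2)·-2.8000) / (5) = -1.0800
Iteration 3:
  p = (-2 - (-4)·-1.0800) / (5) = -1.2640
  q = (-11 - (2)·-1.2640) / (5) = -1.6944
Change: (1.5360, -0.6144) → max |·| = 1.5360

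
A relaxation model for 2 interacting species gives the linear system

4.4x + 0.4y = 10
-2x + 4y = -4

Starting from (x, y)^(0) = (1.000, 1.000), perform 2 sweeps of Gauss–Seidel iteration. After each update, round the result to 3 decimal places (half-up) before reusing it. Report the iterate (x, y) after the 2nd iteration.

Iteration 1:
  x = (10 - (0.4)·1.000) / (4.4) = 2.182
  y = (-4 - (-2)·2.182) / (4) = 0.091
Iteration 2:
  x = (10 - (0.4)·0.091) / (4.4) = 2.264
  y = (-4 - (-2)·2.264) / (4) = 0.132

(2.264, 0.132)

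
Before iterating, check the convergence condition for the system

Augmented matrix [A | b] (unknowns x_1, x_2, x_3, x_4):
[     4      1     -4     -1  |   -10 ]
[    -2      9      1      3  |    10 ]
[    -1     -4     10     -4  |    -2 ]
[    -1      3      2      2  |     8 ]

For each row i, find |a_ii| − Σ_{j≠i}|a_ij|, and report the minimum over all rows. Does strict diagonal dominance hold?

-4

row 1: |4| − (1+4+1) = -2
row 2: |9| − (2+1+3) = 3
row 3: |10| − (1+4+4) = 1
row 4: |2| − (1+3+2) = -4
minimum over rows = -4 → not strictly diagonally dominant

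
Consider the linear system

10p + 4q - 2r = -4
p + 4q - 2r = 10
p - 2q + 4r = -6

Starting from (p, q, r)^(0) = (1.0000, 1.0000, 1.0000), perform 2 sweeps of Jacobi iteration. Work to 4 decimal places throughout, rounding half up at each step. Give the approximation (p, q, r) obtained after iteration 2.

Iteration 1:
  p = (-4 - (4)·1.0000 - (-2)·1.0000) / (10) = -0.6000
  q = (10 - (1)·1.0000 - (-2)·1.0000) / (4) = 2.7500
  r = (-6 - (1)·1.0000 - (-2)·1.0000) / (4) = -1.2500
Iteration 2:
  p = (-4 - (4)·2.7500 - (-2)·-1.2500) / (10) = -1.7500
  q = (10 - (1)·-0.6000 - (-2)·-1.2500) / (4) = 2.0250
  r = (-6 - (1)·-0.6000 - (-2)·2.7500) / (4) = 0.0250

(-1.7500, 2.0250, 0.0250)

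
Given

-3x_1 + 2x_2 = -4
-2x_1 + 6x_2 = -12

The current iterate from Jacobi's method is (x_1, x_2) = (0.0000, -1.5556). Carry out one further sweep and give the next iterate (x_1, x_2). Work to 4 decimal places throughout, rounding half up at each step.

One sweep:
  x_1 = (-4 - (2)·-1.5556) / (-3) = 0.2963
  x_2 = (-12 - (-2)·0.0000) / (6) = -2.0000

(0.2963, -2.0000)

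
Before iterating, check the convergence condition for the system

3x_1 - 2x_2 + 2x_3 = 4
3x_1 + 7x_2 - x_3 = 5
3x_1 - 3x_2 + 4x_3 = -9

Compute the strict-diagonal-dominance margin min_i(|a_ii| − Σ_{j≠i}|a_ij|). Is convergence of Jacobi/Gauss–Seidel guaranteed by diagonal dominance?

-2

row 1: |3| − (2+2) = -1
row 2: |7| − (3+1) = 3
row 3: |4| − (3+3) = -2
minimum over rows = -2 → not strictly diagonally dominant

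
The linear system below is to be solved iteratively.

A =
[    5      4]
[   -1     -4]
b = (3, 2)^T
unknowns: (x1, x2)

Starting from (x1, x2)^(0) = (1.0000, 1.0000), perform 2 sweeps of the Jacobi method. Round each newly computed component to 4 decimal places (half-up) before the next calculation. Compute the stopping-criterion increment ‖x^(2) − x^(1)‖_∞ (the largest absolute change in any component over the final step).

1.4000

Iteration 1:
  x1 = (3 - (4)·1.0000) / (5) = -0.2000
  x2 = (2 - (-1)·1.0000) / (-4) = -0.7500
Iteration 2:
  x1 = (3 - (4)·-0.7500) / (5) = 1.2000
  x2 = (2 - (-1)·-0.2000) / (-4) = -0.4500
Change: (1.4000, 0.3000) → max |·| = 1.4000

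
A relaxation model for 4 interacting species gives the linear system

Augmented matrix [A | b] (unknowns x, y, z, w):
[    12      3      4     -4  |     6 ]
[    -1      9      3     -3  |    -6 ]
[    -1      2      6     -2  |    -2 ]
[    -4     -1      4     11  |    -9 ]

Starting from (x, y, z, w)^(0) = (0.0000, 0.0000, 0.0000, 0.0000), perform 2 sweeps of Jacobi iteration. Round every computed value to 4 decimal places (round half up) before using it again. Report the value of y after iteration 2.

-0.7727

Iteration 1:
  x = (6 - (3)·0.0000 - (4)·0.0000 - (-4)·0.0000) / (12) = 0.5000
  y = (-6 - (-1)·0.0000 - (3)·0.0000 - (-3)·0.0000) / (9) = -0.6667
  z = (-2 - (-1)·0.0000 - (2)·0.0000 - (-2)·0.0000) / (6) = -0.3333
  w = (-9 - (-4)·0.0000 - (-1)·0.0000 - (4)·0.0000) / (11) = -0.8182
Iteration 2:
  x = (6 - (3)·-0.6667 - (4)·-0.3333 - (-4)·-0.8182) / (12) = 0.5050
  y = (-6 - (-1)·0.5000 - (3)·-0.3333 - (-3)·-0.8182) / (9) = -0.7727
  z = (-2 - (-1)·0.5000 - (2)·-0.6667 - (-2)·-0.8182) / (6) = -0.3005
  w = (-9 - (-4)·0.5000 - (-1)·-0.6667 - (4)·-0.3333) / (11) = -0.5758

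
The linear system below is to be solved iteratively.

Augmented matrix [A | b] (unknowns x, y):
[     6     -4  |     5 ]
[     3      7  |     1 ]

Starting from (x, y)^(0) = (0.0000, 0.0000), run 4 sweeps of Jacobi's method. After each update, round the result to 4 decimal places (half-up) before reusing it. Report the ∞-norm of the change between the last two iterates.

Iteration 1:
  x = (5 - (-4)·0.0000) / (6) = 0.8333
  y = (1 - (3)·0.0000) / (7) = 0.1429
Iteration 2:
  x = (5 - (-4)·0.1429) / (6) = 0.9286
  y = (1 - (3)·0.8333) / (7) = -0.2143
Iteration 3:
  x = (5 - (-4)·-0.2143) / (6) = 0.6905
  y = (1 - (3)·0.9286) / (7) = -0.2551
Iteration 4:
  x = (5 - (-4)·-0.2551) / (6) = 0.6633
  y = (1 - (3)·0.6905) / (7) = -0.1531
Change: (-0.0272, 0.1020) → max |·| = 0.1020

0.1020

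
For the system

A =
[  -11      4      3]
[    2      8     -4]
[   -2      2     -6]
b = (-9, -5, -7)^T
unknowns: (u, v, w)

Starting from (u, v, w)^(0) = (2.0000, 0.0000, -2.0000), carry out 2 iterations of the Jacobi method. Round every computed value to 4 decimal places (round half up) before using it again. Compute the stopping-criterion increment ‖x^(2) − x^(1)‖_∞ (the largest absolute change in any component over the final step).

1.6818

Iteration 1:
  u = (-9 - (4)·0.0000 - (3)·-2.0000) / (-11) = 0.2727
  v = (-5 - (2)·2.0000 - (-4)·-2.0000) / (8) = -2.1250
  w = (-7 - (-2)·2.0000 - (2)·0.0000) / (-6) = 0.5000
Iteration 2:
  u = (-9 - (4)·-2.1250 - (3)·0.5000) / (-11) = 0.1818
  v = (-5 - (2)·0.2727 - (-4)·0.5000) / (8) = -0.4432
  w = (-7 - (-2)·0.2727 - (2)·-2.1250) / (-6) = 0.3674
Change: (-0.0909, 1.6818, -0.1326) → max |·| = 1.6818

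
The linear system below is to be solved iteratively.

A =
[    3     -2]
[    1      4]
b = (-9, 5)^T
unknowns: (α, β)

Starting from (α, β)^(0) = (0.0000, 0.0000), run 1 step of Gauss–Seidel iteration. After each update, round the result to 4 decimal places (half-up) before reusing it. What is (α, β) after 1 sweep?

Iteration 1:
  α = (-9 - (-2)·0.0000) / (3) = -3.0000
  β = (5 - (1)·-3.0000) / (4) = 2.0000

(-3.0000, 2.0000)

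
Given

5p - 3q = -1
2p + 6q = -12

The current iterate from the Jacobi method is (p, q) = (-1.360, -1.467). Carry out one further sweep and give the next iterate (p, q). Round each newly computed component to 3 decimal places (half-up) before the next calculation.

One sweep:
  p = (-1 - (-3)·-1.467) / (5) = -1.080
  q = (-12 - (2)·-1.360) / (6) = -1.547

(-1.080, -1.547)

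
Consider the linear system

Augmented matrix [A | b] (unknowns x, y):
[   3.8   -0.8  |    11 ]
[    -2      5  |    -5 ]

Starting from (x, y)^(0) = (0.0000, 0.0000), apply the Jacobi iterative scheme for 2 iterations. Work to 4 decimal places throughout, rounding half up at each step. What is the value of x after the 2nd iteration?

2.6842

Iteration 1:
  x = (11 - (-0.8)·0.0000) / (3.8) = 2.8947
  y = (-5 - (-2)·0.0000) / (5) = -1.0000
Iteration 2:
  x = (11 - (-0.8)·-1.0000) / (3.8) = 2.6842
  y = (-5 - (-2)·2.8947) / (5) = 0.1579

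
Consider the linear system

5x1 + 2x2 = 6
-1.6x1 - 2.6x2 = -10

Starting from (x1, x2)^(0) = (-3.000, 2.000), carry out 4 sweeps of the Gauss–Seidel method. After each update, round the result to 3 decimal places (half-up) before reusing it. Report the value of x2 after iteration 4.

Iteration 1:
  x1 = (6 - (2)·2.000) / (5) = 0.400
  x2 = (-10 - (-1.6)·0.400) / (-2.6) = 3.600
Iteration 2:
  x1 = (6 - (2)·3.600) / (5) = -0.240
  x2 = (-10 - (-1.6)·-0.240) / (-2.6) = 3.994
Iteration 3:
  x1 = (6 - (2)·3.994) / (5) = -0.398
  x2 = (-10 - (-1.6)·-0.398) / (-2.6) = 4.091
Iteration 4:
  x1 = (6 - (2)·4.091) / (5) = -0.436
  x2 = (-10 - (-1.6)·-0.436) / (-2.6) = 4.114

4.114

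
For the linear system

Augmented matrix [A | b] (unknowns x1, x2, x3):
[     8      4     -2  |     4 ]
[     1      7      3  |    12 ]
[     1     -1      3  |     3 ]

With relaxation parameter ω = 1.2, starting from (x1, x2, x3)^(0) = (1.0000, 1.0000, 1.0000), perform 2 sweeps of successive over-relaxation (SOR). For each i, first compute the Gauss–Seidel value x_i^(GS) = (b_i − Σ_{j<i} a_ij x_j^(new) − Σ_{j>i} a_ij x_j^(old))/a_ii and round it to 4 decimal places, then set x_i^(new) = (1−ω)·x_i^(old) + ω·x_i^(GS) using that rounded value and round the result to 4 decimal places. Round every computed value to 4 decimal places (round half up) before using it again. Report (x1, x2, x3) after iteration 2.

(0.2316, 0.9859, 1.2036)

Iteration 1:
  x1: GS value = (4 - (4)·1.0000 - (-2)·1.0000) / (8) = 0.2500;  x1 ← (1−ω)·1.0000 + ω·0.2500 = 0.1000
  x2: GS value = (12 - (1)·0.1000 - (3)·1.0000) / (7) = 1.2714;  x2 ← (1−ω)·1.0000 + ω·1.2714 = 1.3257
  x3: GS value = (3 - (1)·0.1000 - (-1)·1.3257) / (3) = 1.4086;  x3 ← (1−ω)·1.0000 + ω·1.4086 = 1.4903
Iteration 2:
  x1: GS value = (4 - (4)·1.3257 - (-2)·1.4903) / (8) = 0.2097;  x1 ← (1−ω)·0.1000 + ω·0.2097 = 0.2316
  x2: GS value = (12 - (1)·0.2316 - (3)·1.4903) / (7) = 1.0425;  x2 ← (1−ω)·1.3257 + ω·1.0425 = 0.9859
  x3: GS value = (3 - (1)·0.2316 - (-1)·0.9859) / (3) = 1.2514;  x3 ← (1−ω)·1.4903 + ω·1.2514 = 1.2036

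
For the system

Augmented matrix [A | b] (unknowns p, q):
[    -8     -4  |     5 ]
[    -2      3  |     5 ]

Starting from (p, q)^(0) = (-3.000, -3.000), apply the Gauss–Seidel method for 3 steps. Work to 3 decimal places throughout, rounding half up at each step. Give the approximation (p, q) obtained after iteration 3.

(-0.875, 1.083)

Iteration 1:
  p = (5 - (-4)·-3.000) / (-8) = 0.875
  q = (5 - (-2)·0.875) / (3) = 2.250
Iteration 2:
  p = (5 - (-4)·2.250) / (-8) = -1.750
  q = (5 - (-2)·-1.750) / (3) = 0.500
Iteration 3:
  p = (5 - (-4)·0.500) / (-8) = -0.875
  q = (5 - (-2)·-0.875) / (3) = 1.083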